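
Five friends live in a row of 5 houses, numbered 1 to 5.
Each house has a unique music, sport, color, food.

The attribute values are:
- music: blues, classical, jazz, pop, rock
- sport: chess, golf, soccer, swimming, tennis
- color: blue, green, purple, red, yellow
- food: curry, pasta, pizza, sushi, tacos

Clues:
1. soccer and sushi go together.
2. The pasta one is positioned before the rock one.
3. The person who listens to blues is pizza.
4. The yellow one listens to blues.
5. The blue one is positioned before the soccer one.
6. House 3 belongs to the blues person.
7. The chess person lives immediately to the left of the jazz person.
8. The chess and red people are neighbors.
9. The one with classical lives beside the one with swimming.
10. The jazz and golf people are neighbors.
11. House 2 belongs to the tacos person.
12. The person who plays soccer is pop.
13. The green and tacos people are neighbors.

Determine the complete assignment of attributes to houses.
Solution:

House | Music | Sport | Color | Food
------------------------------------
  1   | classical | chess | green | pasta
  2   | jazz | swimming | red | tacos
  3   | blues | golf | yellow | pizza
  4   | rock | tennis | blue | curry
  5   | pop | soccer | purple | sushi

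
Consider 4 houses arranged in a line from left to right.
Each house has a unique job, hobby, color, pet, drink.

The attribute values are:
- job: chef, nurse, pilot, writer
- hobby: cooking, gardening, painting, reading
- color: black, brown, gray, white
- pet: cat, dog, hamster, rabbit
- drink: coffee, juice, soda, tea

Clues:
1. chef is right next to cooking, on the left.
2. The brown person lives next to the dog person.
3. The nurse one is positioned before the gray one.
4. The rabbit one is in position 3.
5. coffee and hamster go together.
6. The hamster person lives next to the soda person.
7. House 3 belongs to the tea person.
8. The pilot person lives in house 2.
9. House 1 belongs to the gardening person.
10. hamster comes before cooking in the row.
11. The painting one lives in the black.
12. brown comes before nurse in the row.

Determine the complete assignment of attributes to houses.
Solution:

House | Job | Hobby | Color | Pet | Drink
-----------------------------------------
  1   | chef | gardening | brown | hamster | coffee
  2   | pilot | cooking | white | dog | soda
  3   | nurse | painting | black | rabbit | tea
  4   | writer | reading | gray | cat | juice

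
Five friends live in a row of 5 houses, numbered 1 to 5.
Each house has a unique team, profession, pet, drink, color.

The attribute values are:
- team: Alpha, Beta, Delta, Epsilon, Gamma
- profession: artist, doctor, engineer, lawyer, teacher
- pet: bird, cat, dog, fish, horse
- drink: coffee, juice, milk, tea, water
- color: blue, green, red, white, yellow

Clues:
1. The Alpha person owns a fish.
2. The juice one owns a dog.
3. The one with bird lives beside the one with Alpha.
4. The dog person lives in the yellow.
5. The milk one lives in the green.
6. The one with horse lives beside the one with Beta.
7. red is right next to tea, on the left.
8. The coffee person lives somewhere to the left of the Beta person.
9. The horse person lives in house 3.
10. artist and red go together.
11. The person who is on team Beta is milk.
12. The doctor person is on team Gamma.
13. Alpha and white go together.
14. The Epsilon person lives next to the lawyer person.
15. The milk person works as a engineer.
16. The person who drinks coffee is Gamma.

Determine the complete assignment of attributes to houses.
Solution:

House | Team | Profession | Pet | Drink | Color
-----------------------------------------------
  1   | Epsilon | artist | bird | water | red
  2   | Alpha | lawyer | fish | tea | white
  3   | Gamma | doctor | horse | coffee | blue
  4   | Beta | engineer | cat | milk | green
  5   | Delta | teacher | dog | juice | yellow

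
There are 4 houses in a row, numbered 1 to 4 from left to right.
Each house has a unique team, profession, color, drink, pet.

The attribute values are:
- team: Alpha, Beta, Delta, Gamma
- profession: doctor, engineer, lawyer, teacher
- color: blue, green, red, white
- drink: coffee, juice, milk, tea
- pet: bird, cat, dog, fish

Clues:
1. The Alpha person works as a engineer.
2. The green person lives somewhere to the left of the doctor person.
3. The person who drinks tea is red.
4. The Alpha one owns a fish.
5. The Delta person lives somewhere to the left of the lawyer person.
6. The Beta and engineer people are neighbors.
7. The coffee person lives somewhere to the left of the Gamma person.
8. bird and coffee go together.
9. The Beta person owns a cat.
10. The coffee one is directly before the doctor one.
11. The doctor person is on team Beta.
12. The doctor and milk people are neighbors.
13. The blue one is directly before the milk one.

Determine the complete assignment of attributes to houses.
Solution:

House | Team | Profession | Color | Drink | Pet
-----------------------------------------------
  1   | Delta | teacher | green | coffee | bird
  2   | Beta | doctor | blue | juice | cat
  3   | Alpha | engineer | white | milk | fish
  4   | Gamma | lawyer | red | tea | dog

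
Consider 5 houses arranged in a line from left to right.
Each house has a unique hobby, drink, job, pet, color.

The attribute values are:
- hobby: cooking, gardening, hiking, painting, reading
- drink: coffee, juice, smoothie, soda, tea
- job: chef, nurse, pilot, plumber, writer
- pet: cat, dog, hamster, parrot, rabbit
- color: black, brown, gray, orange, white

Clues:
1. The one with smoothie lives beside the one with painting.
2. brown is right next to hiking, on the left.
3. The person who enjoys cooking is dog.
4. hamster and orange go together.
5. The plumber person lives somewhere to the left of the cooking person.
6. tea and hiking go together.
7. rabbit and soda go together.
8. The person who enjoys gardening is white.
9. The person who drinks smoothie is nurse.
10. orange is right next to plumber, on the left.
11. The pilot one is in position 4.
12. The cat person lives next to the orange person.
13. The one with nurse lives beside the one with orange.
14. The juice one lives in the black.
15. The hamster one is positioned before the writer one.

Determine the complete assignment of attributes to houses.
Solution:

House | Hobby | Drink | Job | Pet | Color
-----------------------------------------
  1   | gardening | smoothie | nurse | cat | white
  2   | painting | coffee | chef | hamster | orange
  3   | reading | soda | plumber | rabbit | brown
  4   | hiking | tea | pilot | parrot | gray
  5   | cooking | juice | writer | dog | black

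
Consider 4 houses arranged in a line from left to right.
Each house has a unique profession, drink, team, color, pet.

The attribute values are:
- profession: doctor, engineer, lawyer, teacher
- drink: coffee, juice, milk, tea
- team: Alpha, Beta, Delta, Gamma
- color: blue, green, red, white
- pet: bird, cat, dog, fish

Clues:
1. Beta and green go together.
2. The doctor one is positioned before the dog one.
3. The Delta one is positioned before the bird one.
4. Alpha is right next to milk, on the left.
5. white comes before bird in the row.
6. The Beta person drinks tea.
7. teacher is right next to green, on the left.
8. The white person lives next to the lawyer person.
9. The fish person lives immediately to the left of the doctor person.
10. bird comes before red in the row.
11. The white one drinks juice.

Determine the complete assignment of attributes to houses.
Solution:

House | Profession | Drink | Team | Color | Pet
-----------------------------------------------
  1   | teacher | juice | Delta | white | cat
  2   | lawyer | tea | Beta | green | fish
  3   | doctor | coffee | Alpha | blue | bird
  4   | engineer | milk | Gamma | red | dog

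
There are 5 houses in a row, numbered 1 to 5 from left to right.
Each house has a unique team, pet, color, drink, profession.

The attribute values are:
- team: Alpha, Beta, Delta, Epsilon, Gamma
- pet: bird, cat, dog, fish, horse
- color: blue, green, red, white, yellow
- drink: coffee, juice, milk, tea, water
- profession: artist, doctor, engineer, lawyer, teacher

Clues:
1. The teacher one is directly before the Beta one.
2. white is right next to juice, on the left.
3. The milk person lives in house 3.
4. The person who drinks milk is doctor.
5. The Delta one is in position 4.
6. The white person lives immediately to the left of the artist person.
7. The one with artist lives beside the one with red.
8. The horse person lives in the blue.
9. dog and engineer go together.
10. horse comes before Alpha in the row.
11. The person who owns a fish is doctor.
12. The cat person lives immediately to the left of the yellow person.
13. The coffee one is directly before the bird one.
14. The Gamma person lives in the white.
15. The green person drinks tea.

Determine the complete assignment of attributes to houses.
Solution:

House | Team | Pet | Color | Drink | Profession
-----------------------------------------------
  1   | Gamma | cat | white | coffee | teacher
  2   | Beta | bird | yellow | juice | artist
  3   | Epsilon | fish | red | milk | doctor
  4   | Delta | horse | blue | water | lawyer
  5   | Alpha | dog | green | tea | engineer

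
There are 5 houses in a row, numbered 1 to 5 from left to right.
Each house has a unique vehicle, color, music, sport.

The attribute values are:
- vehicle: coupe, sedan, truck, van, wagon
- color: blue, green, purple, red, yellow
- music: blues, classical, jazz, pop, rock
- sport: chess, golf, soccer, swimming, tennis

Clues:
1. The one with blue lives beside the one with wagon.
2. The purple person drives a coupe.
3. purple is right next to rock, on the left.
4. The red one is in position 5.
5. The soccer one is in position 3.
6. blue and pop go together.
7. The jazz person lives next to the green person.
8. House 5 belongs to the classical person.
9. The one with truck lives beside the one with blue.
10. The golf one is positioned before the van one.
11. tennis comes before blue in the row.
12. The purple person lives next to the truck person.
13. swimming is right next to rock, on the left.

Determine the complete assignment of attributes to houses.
Solution:

House | Vehicle | Color | Music | Sport
---------------------------------------
  1   | coupe | purple | jazz | swimming
  2   | truck | green | rock | tennis
  3   | sedan | blue | pop | soccer
  4   | wagon | yellow | blues | golf
  5   | van | red | classical | chess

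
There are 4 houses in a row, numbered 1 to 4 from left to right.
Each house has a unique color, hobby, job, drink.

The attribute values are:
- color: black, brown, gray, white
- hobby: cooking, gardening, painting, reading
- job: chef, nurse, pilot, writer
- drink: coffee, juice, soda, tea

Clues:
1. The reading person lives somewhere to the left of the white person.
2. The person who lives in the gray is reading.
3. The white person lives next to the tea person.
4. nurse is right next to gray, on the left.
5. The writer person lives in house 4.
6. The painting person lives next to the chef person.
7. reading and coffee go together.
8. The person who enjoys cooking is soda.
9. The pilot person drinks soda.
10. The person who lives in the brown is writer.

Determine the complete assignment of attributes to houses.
Solution:

House | Color | Hobby | Job | Drink
-----------------------------------
  1   | black | painting | nurse | juice
  2   | gray | reading | chef | coffee
  3   | white | cooking | pilot | soda
  4   | brown | gardening | writer | tea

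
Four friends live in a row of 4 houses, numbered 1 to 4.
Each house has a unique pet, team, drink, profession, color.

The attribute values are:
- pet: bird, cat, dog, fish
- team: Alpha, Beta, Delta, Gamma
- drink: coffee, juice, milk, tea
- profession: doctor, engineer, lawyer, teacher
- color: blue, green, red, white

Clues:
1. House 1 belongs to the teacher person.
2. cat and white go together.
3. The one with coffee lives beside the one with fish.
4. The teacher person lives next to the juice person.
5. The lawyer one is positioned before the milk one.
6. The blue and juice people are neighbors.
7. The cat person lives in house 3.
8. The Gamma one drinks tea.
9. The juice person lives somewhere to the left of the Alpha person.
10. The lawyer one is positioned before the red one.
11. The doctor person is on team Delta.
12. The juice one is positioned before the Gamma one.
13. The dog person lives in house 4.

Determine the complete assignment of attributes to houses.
Solution:

House | Pet | Team | Drink | Profession | Color
-----------------------------------------------
  1   | bird | Beta | coffee | teacher | blue
  2   | fish | Delta | juice | doctor | green
  3   | cat | Gamma | tea | lawyer | white
  4   | dog | Alpha | milk | engineer | red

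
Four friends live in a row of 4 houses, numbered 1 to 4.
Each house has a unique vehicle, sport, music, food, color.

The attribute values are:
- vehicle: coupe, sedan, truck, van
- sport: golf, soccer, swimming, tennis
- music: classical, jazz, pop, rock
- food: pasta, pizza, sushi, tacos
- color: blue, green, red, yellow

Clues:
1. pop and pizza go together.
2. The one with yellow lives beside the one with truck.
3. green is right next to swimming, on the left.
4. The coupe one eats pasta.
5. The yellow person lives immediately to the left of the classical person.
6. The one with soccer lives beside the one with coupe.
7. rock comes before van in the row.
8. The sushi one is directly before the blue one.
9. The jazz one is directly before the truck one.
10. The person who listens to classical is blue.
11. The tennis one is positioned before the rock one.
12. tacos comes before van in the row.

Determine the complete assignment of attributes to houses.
Solution:

House | Vehicle | Sport | Music | Food | Color
----------------------------------------------
  1   | sedan | tennis | jazz | sushi | yellow
  2   | truck | soccer | classical | tacos | blue
  3   | coupe | golf | rock | pasta | green
  4   | van | swimming | pop | pizza | red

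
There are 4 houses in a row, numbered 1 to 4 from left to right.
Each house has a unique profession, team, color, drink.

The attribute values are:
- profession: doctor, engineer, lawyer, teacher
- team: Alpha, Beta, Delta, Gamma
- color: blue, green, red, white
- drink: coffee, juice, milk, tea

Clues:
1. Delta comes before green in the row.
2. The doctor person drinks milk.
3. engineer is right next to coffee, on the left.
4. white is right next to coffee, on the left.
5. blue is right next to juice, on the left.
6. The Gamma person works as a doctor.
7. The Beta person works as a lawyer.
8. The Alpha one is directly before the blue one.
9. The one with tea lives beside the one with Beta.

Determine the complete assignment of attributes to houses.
Solution:

House | Profession | Team | Color | Drink
-----------------------------------------
  1   | engineer | Alpha | white | tea
  2   | lawyer | Beta | blue | coffee
  3   | teacher | Delta | red | juice
  4   | doctor | Gamma | green | milk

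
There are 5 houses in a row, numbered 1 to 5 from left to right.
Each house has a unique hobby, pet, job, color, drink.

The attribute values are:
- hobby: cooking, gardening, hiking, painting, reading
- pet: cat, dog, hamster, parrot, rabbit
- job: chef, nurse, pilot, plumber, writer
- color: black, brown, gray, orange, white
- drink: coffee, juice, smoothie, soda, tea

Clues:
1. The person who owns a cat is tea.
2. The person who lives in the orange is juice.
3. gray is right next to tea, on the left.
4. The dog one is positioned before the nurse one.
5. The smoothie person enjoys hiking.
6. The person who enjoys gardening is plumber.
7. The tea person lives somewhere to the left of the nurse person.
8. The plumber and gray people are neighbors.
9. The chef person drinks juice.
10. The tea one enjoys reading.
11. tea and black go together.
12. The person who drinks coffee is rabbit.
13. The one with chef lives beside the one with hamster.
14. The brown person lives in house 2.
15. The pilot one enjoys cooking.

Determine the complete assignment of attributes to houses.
Solution:

House | Hobby | Pet | Job | Color | Drink
-----------------------------------------
  1   | painting | dog | chef | orange | juice
  2   | gardening | hamster | plumber | brown | soda
  3   | cooking | rabbit | pilot | gray | coffee
  4   | reading | cat | writer | black | tea
  5   | hiking | parrot | nurse | white | smoothie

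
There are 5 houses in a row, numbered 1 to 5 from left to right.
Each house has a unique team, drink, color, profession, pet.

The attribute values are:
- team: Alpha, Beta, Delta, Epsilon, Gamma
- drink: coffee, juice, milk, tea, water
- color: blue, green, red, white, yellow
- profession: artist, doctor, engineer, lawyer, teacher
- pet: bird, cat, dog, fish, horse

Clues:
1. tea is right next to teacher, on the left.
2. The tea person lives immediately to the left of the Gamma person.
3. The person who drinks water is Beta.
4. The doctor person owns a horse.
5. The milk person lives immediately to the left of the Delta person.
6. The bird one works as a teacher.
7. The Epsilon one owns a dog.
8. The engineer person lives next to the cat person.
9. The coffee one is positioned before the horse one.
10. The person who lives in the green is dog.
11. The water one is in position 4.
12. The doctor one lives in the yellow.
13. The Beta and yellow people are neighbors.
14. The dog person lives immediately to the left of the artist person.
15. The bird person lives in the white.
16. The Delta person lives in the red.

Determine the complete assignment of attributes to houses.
Solution:

House | Team | Drink | Color | Profession | Pet
-----------------------------------------------
  1   | Epsilon | milk | green | engineer | dog
  2   | Delta | tea | red | artist | cat
  3   | Gamma | coffee | white | teacher | bird
  4   | Beta | water | blue | lawyer | fish
  5   | Alpha | juice | yellow | doctor | horse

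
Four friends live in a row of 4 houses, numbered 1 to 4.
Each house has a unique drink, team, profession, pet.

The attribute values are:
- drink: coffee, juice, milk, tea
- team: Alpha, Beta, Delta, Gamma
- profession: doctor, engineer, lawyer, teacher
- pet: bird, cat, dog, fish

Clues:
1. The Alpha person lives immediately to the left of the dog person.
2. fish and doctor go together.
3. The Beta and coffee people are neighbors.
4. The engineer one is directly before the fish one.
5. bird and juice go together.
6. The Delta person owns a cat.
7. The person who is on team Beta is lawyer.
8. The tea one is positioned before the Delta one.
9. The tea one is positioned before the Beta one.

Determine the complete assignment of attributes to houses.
Solution:

House | Drink | Team | Profession | Pet
---------------------------------------
  1   | juice | Gamma | engineer | bird
  2   | tea | Alpha | doctor | fish
  3   | milk | Beta | lawyer | dog
  4   | coffee | Delta | teacher | cat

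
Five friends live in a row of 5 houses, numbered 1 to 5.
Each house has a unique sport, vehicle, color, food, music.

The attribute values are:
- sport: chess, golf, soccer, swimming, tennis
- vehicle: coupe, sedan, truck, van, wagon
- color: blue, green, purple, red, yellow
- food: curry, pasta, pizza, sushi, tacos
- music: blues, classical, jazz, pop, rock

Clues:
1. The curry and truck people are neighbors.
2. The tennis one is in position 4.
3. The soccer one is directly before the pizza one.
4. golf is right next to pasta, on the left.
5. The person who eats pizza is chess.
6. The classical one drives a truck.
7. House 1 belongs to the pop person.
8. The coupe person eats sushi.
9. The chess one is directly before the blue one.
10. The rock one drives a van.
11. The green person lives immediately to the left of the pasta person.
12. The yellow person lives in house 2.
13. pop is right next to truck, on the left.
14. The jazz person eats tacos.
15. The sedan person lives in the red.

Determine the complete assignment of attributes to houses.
Solution:

House | Sport | Vehicle | Color | Food | Music
----------------------------------------------
  1   | golf | wagon | green | curry | pop
  2   | soccer | truck | yellow | pasta | classical
  3   | chess | van | purple | pizza | rock
  4   | tennis | coupe | blue | sushi | blues
  5   | swimming | sedan | red | tacos | jazz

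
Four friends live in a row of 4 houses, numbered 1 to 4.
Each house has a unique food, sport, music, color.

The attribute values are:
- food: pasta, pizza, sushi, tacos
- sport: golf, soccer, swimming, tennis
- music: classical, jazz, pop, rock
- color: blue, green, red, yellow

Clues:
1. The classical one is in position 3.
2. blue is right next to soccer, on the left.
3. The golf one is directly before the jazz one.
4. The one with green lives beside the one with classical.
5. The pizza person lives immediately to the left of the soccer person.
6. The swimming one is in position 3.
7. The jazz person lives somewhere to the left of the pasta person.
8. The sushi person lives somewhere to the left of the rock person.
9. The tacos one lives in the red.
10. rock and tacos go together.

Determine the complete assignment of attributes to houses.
Solution:

House | Food | Sport | Music | Color
------------------------------------
  1   | pizza | golf | pop | blue
  2   | sushi | soccer | jazz | green
  3   | pasta | swimming | classical | yellow
  4   | tacos | tennis | rock | red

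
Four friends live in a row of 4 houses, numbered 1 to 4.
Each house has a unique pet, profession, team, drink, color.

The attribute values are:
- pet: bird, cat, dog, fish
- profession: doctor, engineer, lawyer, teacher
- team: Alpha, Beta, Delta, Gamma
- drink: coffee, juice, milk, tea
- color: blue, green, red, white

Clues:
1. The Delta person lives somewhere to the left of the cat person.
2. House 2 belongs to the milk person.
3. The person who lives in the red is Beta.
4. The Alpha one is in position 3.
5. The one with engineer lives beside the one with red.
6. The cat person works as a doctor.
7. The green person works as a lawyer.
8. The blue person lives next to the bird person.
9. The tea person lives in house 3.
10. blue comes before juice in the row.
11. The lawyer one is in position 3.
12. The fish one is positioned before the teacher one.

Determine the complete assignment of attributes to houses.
Solution:

House | Pet | Profession | Team | Drink | Color
-----------------------------------------------
  1   | fish | engineer | Delta | coffee | blue
  2   | bird | teacher | Beta | milk | red
  3   | dog | lawyer | Alpha | tea | green
  4   | cat | doctor | Gamma | juice | white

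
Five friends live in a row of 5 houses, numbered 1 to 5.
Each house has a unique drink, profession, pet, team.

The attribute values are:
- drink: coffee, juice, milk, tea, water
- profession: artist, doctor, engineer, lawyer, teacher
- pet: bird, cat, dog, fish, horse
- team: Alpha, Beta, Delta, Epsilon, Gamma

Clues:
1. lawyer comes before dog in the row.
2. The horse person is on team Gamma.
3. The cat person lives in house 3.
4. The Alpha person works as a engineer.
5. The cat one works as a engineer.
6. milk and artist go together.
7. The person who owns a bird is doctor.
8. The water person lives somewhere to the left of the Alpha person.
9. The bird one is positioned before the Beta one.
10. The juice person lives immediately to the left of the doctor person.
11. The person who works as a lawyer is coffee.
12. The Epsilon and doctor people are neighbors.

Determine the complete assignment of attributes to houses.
Solution:

House | Drink | Profession | Pet | Team
---------------------------------------
  1   | juice | teacher | fish | Epsilon
  2   | water | doctor | bird | Delta
  3   | tea | engineer | cat | Alpha
  4   | coffee | lawyer | horse | Gamma
  5   | milk | artist | dog | Beta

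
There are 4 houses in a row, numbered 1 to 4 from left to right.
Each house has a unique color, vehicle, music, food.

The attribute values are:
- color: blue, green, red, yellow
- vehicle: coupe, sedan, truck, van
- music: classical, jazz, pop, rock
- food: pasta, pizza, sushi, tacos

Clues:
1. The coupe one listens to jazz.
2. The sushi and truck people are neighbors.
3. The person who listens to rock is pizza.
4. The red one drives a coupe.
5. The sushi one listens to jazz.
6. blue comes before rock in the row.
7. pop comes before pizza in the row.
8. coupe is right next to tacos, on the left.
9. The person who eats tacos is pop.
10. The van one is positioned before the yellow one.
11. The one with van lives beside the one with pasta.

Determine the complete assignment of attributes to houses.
Solution:

House | Color | Vehicle | Music | Food
--------------------------------------
  1   | red | coupe | jazz | sushi
  2   | blue | truck | pop | tacos
  3   | green | van | rock | pizza
  4   | yellow | sedan | classical | pasta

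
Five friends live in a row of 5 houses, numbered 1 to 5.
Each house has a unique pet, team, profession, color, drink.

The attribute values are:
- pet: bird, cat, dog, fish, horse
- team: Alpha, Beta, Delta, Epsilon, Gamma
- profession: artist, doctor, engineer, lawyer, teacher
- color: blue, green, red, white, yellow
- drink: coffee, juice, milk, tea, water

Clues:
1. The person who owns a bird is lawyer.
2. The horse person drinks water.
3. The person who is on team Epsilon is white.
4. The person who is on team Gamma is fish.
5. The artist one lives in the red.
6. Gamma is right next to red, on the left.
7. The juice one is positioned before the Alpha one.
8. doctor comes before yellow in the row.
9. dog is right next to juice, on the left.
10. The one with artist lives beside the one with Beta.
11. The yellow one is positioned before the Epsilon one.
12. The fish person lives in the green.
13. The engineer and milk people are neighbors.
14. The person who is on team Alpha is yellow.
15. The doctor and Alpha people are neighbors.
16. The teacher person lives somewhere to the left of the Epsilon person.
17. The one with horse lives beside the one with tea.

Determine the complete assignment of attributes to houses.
Solution:

House | Pet | Team | Profession | Color | Drink
-----------------------------------------------
  1   | fish | Gamma | engineer | green | coffee
  2   | dog | Delta | artist | red | milk
  3   | cat | Beta | doctor | blue | juice
  4   | horse | Alpha | teacher | yellow | water
  5   | bird | Epsilon | lawyer | white | tea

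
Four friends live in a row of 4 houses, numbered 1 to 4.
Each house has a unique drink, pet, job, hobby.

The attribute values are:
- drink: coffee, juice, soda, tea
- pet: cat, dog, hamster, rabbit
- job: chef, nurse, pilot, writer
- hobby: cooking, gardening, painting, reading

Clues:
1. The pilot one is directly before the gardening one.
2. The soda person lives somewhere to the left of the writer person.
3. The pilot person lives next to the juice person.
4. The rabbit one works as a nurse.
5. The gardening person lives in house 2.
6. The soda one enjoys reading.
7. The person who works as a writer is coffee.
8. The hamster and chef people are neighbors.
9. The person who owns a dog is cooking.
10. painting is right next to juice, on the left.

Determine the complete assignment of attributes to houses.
Solution:

House | Drink | Pet | Job | Hobby
---------------------------------
  1   | tea | hamster | pilot | painting
  2   | juice | cat | chef | gardening
  3   | soda | rabbit | nurse | reading
  4   | coffee | dog | writer | cooking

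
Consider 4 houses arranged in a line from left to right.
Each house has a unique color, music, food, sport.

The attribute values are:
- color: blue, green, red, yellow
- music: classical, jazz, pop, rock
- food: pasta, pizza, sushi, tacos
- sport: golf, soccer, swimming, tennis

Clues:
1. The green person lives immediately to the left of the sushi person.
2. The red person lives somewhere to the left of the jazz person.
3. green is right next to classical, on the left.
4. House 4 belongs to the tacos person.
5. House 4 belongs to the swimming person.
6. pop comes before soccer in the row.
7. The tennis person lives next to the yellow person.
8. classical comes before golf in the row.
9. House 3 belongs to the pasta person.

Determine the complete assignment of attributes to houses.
Solution:

House | Color | Music | Food | Sport
------------------------------------
  1   | green | pop | pizza | tennis
  2   | yellow | classical | sushi | soccer
  3   | red | rock | pasta | golf
  4   | blue | jazz | tacos | swimming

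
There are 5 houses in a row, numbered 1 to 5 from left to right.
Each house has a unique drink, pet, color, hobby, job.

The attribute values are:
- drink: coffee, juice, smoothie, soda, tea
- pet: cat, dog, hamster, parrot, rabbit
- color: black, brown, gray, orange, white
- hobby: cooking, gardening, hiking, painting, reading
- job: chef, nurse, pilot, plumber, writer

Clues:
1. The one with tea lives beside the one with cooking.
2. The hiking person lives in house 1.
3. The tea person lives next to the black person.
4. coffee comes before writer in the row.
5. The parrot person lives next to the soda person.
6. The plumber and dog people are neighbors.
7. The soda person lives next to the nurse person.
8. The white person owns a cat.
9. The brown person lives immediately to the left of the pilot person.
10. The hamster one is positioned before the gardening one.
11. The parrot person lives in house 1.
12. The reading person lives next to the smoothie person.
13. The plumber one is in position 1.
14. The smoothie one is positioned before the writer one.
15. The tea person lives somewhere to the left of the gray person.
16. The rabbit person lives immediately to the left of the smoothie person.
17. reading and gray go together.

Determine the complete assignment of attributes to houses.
Solution:

House | Drink | Pet | Color | Hobby | Job
-----------------------------------------
  1   | tea | parrot | brown | hiking | plumber
  2   | soda | dog | black | cooking | pilot
  3   | coffee | rabbit | gray | reading | nurse
  4   | smoothie | hamster | orange | painting | chef
  5   | juice | cat | white | gardening | writer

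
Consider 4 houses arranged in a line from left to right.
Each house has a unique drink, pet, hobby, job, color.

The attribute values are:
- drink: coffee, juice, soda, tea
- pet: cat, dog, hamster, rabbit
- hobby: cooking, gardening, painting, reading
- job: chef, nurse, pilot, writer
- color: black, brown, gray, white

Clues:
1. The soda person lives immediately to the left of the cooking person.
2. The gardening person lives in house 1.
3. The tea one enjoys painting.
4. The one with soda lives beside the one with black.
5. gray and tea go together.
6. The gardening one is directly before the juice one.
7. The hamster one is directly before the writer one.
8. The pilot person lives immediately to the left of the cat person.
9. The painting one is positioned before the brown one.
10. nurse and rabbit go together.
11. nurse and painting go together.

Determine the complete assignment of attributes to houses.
Solution:

House | Drink | Pet | Hobby | Job | Color
-----------------------------------------
  1   | soda | hamster | gardening | pilot | white
  2   | juice | cat | cooking | writer | black
  3   | tea | rabbit | painting | nurse | gray
  4   | coffee | dog | reading | chef | brown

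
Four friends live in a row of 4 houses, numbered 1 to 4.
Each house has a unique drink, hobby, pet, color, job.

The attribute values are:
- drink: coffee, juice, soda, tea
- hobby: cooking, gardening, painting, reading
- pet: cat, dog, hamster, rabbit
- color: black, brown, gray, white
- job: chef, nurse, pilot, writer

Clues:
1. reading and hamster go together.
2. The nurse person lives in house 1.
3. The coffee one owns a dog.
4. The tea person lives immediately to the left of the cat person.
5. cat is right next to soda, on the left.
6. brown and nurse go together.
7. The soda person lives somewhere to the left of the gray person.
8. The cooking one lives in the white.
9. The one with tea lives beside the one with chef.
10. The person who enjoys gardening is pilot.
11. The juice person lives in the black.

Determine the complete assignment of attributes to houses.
Solution:

House | Drink | Hobby | Pet | Color | Job
-----------------------------------------
  1   | tea | reading | hamster | brown | nurse
  2   | juice | painting | cat | black | chef
  3   | soda | cooking | rabbit | white | writer
  4   | coffee | gardening | dog | gray | pilot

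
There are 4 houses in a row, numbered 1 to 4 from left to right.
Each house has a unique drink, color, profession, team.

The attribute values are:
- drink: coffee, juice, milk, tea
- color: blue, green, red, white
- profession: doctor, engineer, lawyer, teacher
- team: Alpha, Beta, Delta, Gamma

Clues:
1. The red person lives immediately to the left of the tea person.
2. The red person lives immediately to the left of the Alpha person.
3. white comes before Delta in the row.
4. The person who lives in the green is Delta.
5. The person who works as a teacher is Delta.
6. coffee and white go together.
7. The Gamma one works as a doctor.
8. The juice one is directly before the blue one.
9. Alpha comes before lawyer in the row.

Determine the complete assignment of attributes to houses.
Solution:

House | Drink | Color | Profession | Team
-----------------------------------------
  1   | juice | red | doctor | Gamma
  2   | tea | blue | engineer | Alpha
  3   | coffee | white | lawyer | Beta
  4   | milk | green | teacher | Delta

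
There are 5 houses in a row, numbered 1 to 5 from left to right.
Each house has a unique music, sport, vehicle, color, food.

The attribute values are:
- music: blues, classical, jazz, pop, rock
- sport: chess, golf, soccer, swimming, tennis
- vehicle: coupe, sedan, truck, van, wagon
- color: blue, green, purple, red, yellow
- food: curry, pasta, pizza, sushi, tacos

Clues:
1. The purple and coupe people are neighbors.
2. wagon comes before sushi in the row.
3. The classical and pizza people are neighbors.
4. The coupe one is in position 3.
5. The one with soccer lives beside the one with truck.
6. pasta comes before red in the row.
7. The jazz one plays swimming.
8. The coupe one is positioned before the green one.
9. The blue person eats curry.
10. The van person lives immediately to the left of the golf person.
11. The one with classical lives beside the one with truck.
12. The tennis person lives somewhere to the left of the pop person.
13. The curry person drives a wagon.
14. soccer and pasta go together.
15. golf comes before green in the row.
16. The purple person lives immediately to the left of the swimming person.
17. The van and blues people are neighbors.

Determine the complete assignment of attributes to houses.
Solution:

House | Music | Sport | Vehicle | Color | Food
----------------------------------------------
  1   | classical | soccer | van | yellow | pasta
  2   | blues | golf | truck | purple | pizza
  3   | jazz | swimming | coupe | red | tacos
  4   | rock | tennis | wagon | blue | curry
  5   | pop | chess | sedan | green | sushi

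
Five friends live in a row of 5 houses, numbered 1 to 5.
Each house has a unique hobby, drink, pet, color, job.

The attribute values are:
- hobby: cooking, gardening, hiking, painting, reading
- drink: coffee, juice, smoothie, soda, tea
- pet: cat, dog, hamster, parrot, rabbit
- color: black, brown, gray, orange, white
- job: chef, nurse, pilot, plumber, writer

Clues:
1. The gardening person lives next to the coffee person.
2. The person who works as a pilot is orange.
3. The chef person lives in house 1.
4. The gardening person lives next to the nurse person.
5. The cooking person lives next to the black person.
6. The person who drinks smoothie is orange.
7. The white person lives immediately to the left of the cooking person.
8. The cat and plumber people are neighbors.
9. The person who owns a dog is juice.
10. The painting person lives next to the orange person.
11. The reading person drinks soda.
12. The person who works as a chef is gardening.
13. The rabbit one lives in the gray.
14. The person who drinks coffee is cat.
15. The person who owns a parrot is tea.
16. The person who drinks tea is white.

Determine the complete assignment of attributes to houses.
Solution:

House | Hobby | Drink | Pet | Color | Job
-----------------------------------------
  1   | gardening | tea | parrot | white | chef
  2   | cooking | coffee | cat | brown | nurse
  3   | painting | juice | dog | black | plumber
  4   | hiking | smoothie | hamster | orange | pilot
  5   | reading | soda | rabbit | gray | writer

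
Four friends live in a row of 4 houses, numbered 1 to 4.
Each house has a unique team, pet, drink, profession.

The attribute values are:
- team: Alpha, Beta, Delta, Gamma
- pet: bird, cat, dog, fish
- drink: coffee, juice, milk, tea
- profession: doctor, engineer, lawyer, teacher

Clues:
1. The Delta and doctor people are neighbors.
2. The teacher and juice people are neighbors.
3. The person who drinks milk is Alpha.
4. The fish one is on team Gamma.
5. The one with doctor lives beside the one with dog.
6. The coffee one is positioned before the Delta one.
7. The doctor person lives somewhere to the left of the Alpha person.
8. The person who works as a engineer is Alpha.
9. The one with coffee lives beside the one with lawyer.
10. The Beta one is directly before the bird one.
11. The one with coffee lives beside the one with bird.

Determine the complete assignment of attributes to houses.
Solution:

House | Team | Pet | Drink | Profession
---------------------------------------
  1   | Beta | cat | coffee | teacher
  2   | Delta | bird | juice | lawyer
  3   | Gamma | fish | tea | doctor
  4   | Alpha | dog | milk | engineer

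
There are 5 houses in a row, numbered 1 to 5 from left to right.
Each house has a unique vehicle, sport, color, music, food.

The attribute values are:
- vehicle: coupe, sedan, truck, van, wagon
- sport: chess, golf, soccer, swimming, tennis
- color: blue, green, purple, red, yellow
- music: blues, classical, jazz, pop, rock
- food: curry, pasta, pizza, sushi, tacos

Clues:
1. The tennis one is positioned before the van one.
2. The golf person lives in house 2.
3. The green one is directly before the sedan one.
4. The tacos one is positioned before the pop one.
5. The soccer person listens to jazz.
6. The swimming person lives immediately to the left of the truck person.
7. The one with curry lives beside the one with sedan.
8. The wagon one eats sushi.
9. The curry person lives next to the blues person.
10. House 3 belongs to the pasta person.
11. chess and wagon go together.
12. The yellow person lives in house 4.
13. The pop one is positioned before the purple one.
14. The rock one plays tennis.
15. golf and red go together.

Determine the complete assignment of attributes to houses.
Solution:

House | Vehicle | Sport | Color | Music | Food
----------------------------------------------
  1   | coupe | tennis | green | rock | curry
  2   | sedan | golf | red | blues | tacos
  3   | van | swimming | blue | pop | pasta
  4   | truck | soccer | yellow | jazz | pizza
  5   | wagon | chess | purple | classical | sushi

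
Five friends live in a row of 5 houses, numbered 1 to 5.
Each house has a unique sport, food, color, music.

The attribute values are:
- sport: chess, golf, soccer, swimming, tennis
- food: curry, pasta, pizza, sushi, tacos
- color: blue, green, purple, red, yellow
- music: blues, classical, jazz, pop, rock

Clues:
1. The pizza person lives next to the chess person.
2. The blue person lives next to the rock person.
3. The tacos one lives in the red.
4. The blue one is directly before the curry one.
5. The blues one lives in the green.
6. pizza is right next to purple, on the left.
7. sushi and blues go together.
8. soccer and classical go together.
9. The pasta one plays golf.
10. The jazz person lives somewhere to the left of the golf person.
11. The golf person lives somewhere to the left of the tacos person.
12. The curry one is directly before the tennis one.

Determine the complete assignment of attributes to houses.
Solution:

House | Sport | Food | Color | Music
------------------------------------
  1   | swimming | pizza | blue | jazz
  2   | chess | curry | purple | rock
  3   | tennis | sushi | green | blues
  4   | golf | pasta | yellow | pop
  5   | soccer | tacos | red | classical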